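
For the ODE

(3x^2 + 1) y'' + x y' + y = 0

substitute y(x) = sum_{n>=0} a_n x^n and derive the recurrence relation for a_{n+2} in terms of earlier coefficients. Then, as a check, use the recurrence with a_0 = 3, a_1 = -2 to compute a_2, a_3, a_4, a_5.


Substitute y = sum_n a_n x^n.
(1 + 3 x^2) y'' contributes (n+2)(n+1) a_{n+2} + 3 n(n-1) a_n at x^n.
x y'(x) contributes n a_n at x^n.
y(x) contributes 1 a_n at x^n.
Matching x^n: (n+2)(n+1) a_{n+2} + (3 n(n-1) + n + 1) a_n = 0.
Thus a_{n+2} = (-3 n(n-1) - n - 1) / ((n+1)(n+2)) * a_n.

Check with a_0 = 3, a_1 = -2 (apply the recurrence for n = 0, 1, 2, 3): a_0 = 3, a_1 = -2, a_2 = -3/2, a_3 = 2/3, a_4 = 9/8, a_5 = -11/15.

a_(n+2) = (-3 n(n-1) - n - 1) / ((n+1)(n+2)) * a_n; check: a_0 = 3, a_1 = -2, a_2 = -3/2, a_3 = 2/3, a_4 = 9/8, a_5 = -11/15


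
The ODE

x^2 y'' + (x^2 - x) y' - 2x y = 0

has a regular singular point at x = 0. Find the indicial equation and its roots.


Divide by x^2 to reach normal form y'' + P_1(x) y' + P_2(x) y = 0 with P_1(x) = 1 - 1/x and P_2(x) = -2/x.
x = 0 is a singular point because the y'-coefficient 1 - 1/x has a pole at x = 0 and the y-coefficient -2/x has a pole at x = 0.
It is a regular singular point because x P_1(x) = p(x) = x - 1 and x^2 P_2(x) = q(x) = -2x are polynomials, hence analytic at x = 0.
p(0) = -1,  q(0) = 0.
Indicial equation: r(r-1) + p(0) r + q(0) = 0, i.e. r^2 + (p(0) - 1) r + q(0) = 0, i.e. r^2 - 2 r = 0.
Discriminant: (-2)^2 - 4(0) = 4, so r = (2 ± 2)/2.
Solving: r_1 = 2, r_2 = 0.

indicial: r^2 - 2 r = 0; roots r_1 = 2, r_2 = 0


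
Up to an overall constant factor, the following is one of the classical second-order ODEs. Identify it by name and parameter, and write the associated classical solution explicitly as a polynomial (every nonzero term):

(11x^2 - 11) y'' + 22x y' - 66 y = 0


All three coefficients share the factor -11; dividing through by -11 gives  (1 - x^2) y'' - 2x y' + 6 y = 0.
This matches the Legendre equation (1 - x^2) y'' - 2x y' + n(n+1) y = 0 (note the -2x y' term) with n(n+1) = 6, so n = 2; the polynomial solution is P_2(x).
With y = sum_k a_k x^k, matching x^k gives (k+2)(k+1) a_{k+2} = [k(k+1) - n(n+1)] a_k = (k - 2)(k + 3) a_k. The right side vanishes at k = 2, so the series with the parity of 2 terminates at degree 2.
Standard normalization (P_n(1) = 1): leading coefficient (2n)!/(2^n (n!)^2) = 24/(4*4) = 3/2, so a_2 = 3/2. Work downward with a_k = (k+1)(k+2) a_{k+2} / ((k - 2)(k + 3)):
  a_0 = (1)(2)(3/2) / ((0 - 2)(0 + 3)) = 3/(-6) = -1/2
Hence P_2(x) = 3 x^2/2 - 1/2.

P_2(x); series = 3 x^2/2 - 1/2


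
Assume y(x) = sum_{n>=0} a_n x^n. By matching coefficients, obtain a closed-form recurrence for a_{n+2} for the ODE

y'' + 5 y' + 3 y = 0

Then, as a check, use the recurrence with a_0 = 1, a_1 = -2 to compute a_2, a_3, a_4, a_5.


Substitute y = sum_n a_n x^n.
y''(x) has coefficient (n+2)(n+1) a_{n+2} at x^n;
5 y'(x) has coefficient 5 (n+1) a_{n+1} at x^n;
3 y(x) has coefficient 3 a_n at x^n.
Matching x^n: (n+2)(n+1) a_{n+2} + 5 (n+1) a_{n+1} + 3 a_n = 0.
Thus a_{n+2} = [-5 (n+1) a_{n+1} - 3 a_n] / ((n+1)(n+2)).

Check with a_0 = 1, a_1 = -2 (apply the recurrence for n = 0, 1, 2, 3): a_0 = 1, a_1 = -2, a_2 = 7/2, a_3 = -29/6, a_4 = 31/6, a_5 = -533/120.

a_(n+2) = [-5 (n+1) a_(n+1) - 3 a_n] / ((n+1)(n+2)); check: a_0 = 1, a_1 = -2, a_2 = 7/2, a_3 = -29/6, a_4 = 31/6, a_5 = -533/120


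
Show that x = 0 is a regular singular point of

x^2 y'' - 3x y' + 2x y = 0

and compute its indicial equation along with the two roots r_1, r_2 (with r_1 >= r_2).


Divide by x^2 to reach normal form y'' + P_1(x) y' + P_2(x) y = 0 with P_1(x) = -3/x and P_2(x) = 2/x.
x = 0 is a singular point because the y'-coefficient -3/x has a pole at x = 0 and the y-coefficient 2/x has a pole at x = 0.
It is a regular singular point because x P_1(x) = p(x) = -3 and x^2 P_2(x) = q(x) = 2x are polynomials, hence analytic at x = 0.
p(0) = -3,  q(0) = 0.
Indicial equation: r(r-1) + p(0) r + q(0) = 0, i.e. r^2 + (p(0) - 1) r + q(0) = 0, i.e. r^2 - 4 r = 0.
Discriminant: (-4)^2 - 4(0) = 16, so r = (4 ± 4)/2.
Solving: r_1 = 4, r_2 = 0.

indicial: r^2 - 4 r = 0; roots r_1 = 4, r_2 = 0


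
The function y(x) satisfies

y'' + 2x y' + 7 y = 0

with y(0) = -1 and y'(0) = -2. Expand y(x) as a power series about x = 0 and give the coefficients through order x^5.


Ansatz: y(x) = sum_{n>=0} a_n x^n, so y'(x) = sum_{n>=1} n a_n x^(n-1) and y''(x) = sum_{n>=2} n(n-1) a_n x^(n-2).
Substitute into P(x) y'' + Q(x) y' + R(x) y = 0 with P(x) = 1, Q(x) = 2x, R(x) = 7, and match powers of x.
Initial conditions: a_0 = -1, a_1 = -2.
Setting the coefficient of each power of x to zero and solving order by order (substituting the coefficients already found):
  x^0: 2 a_2 + 7 a_0 = 0  ->  2 a_2 = -7 a_0 = 7  ->  a_2 = 7/2
  x^1: 6 a_3 + 9 a_1 = 0  ->  6 a_3 = -9 a_1 = 18  ->  a_3 = 3
  x^2: 12 a_4 + 11 a_2 = 0  ->  12 a_4 = -11 a_2 = -77/2  ->  a_4 = -77/24
  x^3: 20 a_5 + 13 a_3 = 0  ->  20 a_5 = -13 a_3 = -39  ->  a_5 = -39/20
Truncated series: y(x) = -1 - 2 x + (7/2) x^2 + 3 x^3 - (77/24) x^4 - (39/20) x^5 + O(x^6).

a_0 = -1; a_1 = -2; a_2 = 7/2; a_3 = 3; a_4 = -77/24; a_5 = -39/20


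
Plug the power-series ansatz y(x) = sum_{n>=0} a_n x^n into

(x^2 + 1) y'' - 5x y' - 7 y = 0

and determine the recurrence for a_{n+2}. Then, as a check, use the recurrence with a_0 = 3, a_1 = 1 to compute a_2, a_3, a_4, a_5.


Substitute y = sum_n a_n x^n.
(1 + 1 x^2) y'' contributes (n+2)(n+1) a_{n+2} + n(n-1) a_n at x^n.
-5 x y'(x) contributes -5 n a_n at x^n.
-7 y(x) contributes -7 a_n at x^n.
Matching x^n: (n+2)(n+1) a_{n+2} + (n(n-1) - 5 n - 7) a_n = 0.
Thus a_{n+2} = (-n(n-1) + 5 n + 7) / ((n+1)(n+2)) * a_n.

Check with a_0 = 3, a_1 = 1 (apply the recurrence for n = 0, 1, 2, 3): a_0 = 3, a_1 = 1, a_2 = 21/2, a_3 = 2, a_4 = 105/8, a_5 = 8/5.

a_(n+2) = (-n(n-1) + 5 n + 7) / ((n+1)(n+2)) * a_n; check: a_0 = 3, a_1 = 1, a_2 = 21/2, a_3 = 2, a_4 = 105/8, a_5 = 8/5


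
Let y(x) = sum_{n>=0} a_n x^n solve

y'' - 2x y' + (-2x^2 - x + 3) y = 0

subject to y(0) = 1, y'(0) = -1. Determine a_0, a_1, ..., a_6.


Ansatz: y(x) = sum_{n>=0} a_n x^n, so y'(x) = sum_{n>=1} n a_n x^(n-1) and y''(x) = sum_{n>=2} n(n-1) a_n x^(n-2).
Substitute into P(x) y'' + Q(x) y' + R(x) y = 0 with P(x) = 1, Q(x) = -2x, R(x) = -2x^2 - x + 3, and match powers of x.
Initial conditions: a_0 = 1, a_1 = -1.
Setting the coefficient of each power of x to zero and solving order by order (substituting the coefficients already found):
  x^0: 2 a_2 + 3 a_0 = 0  ->  2 a_2 = -3 a_0 = -3  ->  a_2 = -3/2
  x^1: 6 a_3 + a_1 - a_0 = 0  ->  6 a_3 = -a_1 + a_0 = 2  ->  a_3 = 1/3
  x^2: 12 a_4 - a_2 - a_1 - 2 a_0 = 0  ->  12 a_4 = a_2 + a_1 + 2 a_0 = -1/2  ->  a_4 = -1/24
  x^3: 20 a_5 - 3 a_3 - a_2 - 2 a_1 = 0  ->  20 a_5 = 3 a_3 + a_2 + 2 a_1 = -5/2  ->  a_5 = -1/8
  x^4: 30 a_6 - 5 a_4 - a_3 - 2 a_2 = 0  ->  30 a_6 = 5 a_4 + a_3 + 2 a_2 = -23/8  ->  a_6 = -23/240
Truncated series: y(x) = 1 - x - (3/2) x^2 + (1/3) x^3 - (1/24) x^4 - (1/8) x^5 - (23/240) x^6 + O(x^7).

a_0 = 1; a_1 = -1; a_2 = -3/2; a_3 = 1/3; a_4 = -1/24; a_5 = -1/8; a_6 = -23/240


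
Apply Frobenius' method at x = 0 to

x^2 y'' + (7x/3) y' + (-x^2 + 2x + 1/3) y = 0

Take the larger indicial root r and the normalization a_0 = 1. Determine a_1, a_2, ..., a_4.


Write in Frobenius form y'' + (p(x)/x) y' + (q(x)/x^2) y = 0:
  p(x) = 7/3,  q(x) = -x^2 + 2x + 1/3.
Indicial equation: r(r-1) + (7/3) r + (1/3) = 0 -> roots r_1 = -1/3, r_2 = -1.
Take r = r_1 = -1/3. Let y(x) = x^r sum_{n>=0} a_n x^n with a_0 = 1.
Substitute y = x^r sum a_n x^n and match x^{r+n}. The recurrence is
  D(n) a_n + 2 a_{n-1} - 1 a_{n-2} = 0,  where D(n) = (r+n)(r+n-1) + (7/3)(r+n) + (1/3).
  a_n = [-2 a_{n-1} + 1 a_{n-2}] / D(n).
Since the indicial polynomial factors as (r - r_1)(r - r_2), D(n) = (r_1 + n - r_1)(r_1 + n - r_2) = n(n + 2/3).
Evaluating step by step (a_0 = 1):
  n = 1: D(1) = 1(1 + 2/3) = 5/3; numerator = -2(1) = -2; a_1 = (-2)/(5/3) = -6/5
  n = 2: D(2) = 2(2 + 2/3) = 16/3; numerator = -2(-6/5) + 1(1) = 17/5; a_2 = (17/5)/(16/3) = 51/80
  n = 3: D(3) = 3(3 + 2/3) = 11; numerator = -2(51/80) + 1(-6/5) = -99/40; a_3 = (-99/40)/(11) = -9/40
  n = 4: D(4) = 4(4 + 2/3) = 56/3; numerator = -2(-9/40) + 1(51/80) = 87/80; a_4 = (87/80)/(56/3) = 261/4480

r = -1/3; a_0 = 1; a_1 = -6/5; a_2 = 51/80; a_3 = -9/40; a_4 = 261/4480


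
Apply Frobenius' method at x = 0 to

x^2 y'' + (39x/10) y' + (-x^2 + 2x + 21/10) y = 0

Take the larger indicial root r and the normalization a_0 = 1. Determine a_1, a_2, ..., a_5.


Write in Frobenius form y'' + (p(x)/x) y' + (q(x)/x^2) y = 0:
  p(x) = 39/10,  q(x) = -x^2 + 2x + 21/10.
Indicial equation: r(r-1) + (39/10) r + (21/10) = 0 -> roots r_1 = -7/5, r_2 = -3/2.
Take r = r_1 = -7/5. Let y(x) = x^r sum_{n>=0} a_n x^n with a_0 = 1.
Substitute y = x^r sum a_n x^n and match x^{r+n}. The recurrence is
  D(n) a_n + 2 a_{n-1} - 1 a_{n-2} = 0,  where D(n) = (r+n)(r+n-1) + (39/10)(r+n) + (21/10).
  a_n = [-2 a_{n-1} + 1 a_{n-2}] / D(n).
Since the indicial polynomial factors as (r - r_1)(r - r_2), D(n) = (r_1 + n - r_1)(r_1 + n - r_2) = n(n + 1/10).
Evaluating step by step (a_0 = 1):
  n = 1: D(1) = 1(1 + 1/10) = 11/10; numerator = -2(1) = -2; a_1 = (-2)/(11/10) = -20/11
  n = 2: D(2) = 2(2 + 1/10) = 21/5; numerator = -2(-20/11) + 1(1) = 51/11; a_2 = (51/11)/(21/5) = 85/77
  n = 3: D(3) = 3(3 + 1/10) = 93/10; numerator = -2(85/77) + 1(-20/11) = -310/77; a_3 = (-310/77)/(93/10) = -100/231
  n = 4: D(4) = 4(4 + 1/10) = 82/5; numerator = -2(-100/231) + 1(85/77) = 65/33; a_4 = (65/33)/(82/5) = 325/2706
  n = 5: D(5) = 5(5 + 1/10) = 51/2; numerator = -2(325/2706) + 1(-100/231) = -2125/3157; a_5 = (-2125/3157)/(51/2) = -250/9471

r = -7/5; a_0 = 1; a_1 = -20/11; a_2 = 85/77; a_3 = -100/231; a_4 = 325/2706; a_5 = -250/9471


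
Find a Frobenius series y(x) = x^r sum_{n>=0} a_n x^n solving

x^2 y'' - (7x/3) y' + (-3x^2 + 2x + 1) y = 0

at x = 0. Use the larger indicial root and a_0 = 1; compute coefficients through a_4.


Write in Frobenius form y'' + (p(x)/x) y' + (q(x)/x^2) y = 0:
  p(x) = -7/3,  q(x) = -3x^2 + 2x + 1.
Indicial equation: r(r-1) + (-7/3) r + (1) = 0 -> roots r_1 = 3, r_2 = 1/3.
Take r = r_1 = 3. Let y(x) = x^r sum_{n>=0} a_n x^n with a_0 = 1.
Substitute y = x^r sum a_n x^n and match x^{r+n}. The recurrence is
  D(n) a_n + 2 a_{n-1} - 3 a_{n-2} = 0,  where D(n) = (r+n)(r+n-1) + (-7/3)(r+n) + (1).
  a_n = [-2 a_{n-1} + 3 a_{n-2}] / D(n).
Since the indicial polynomial factors as (r - r_1)(r - r_2), D(n) = (r_1 + n - r_1)(r_1 + n - r_2) = n(n + 8/3).
Evaluating step by step (a_0 = 1):
  n = 1: D(1) = 1(1 + 8/3) = 11/3; numerator = -2(1) = -2; a_1 = (-2)/(11/3) = -6/11
  n = 2: D(2) = 2(2 + 8/3) = 28/3; numerator = -2(-6/11) + 3(1) = 45/11; a_2 = (45/11)/(28/3) = 135/308
  n = 3: D(3) = 3(3 + 8/3) = 17; numerator = -2(135/308) + 3(-6/11) = -387/154; a_3 = (-387/154)/(17) = -387/2618
  n = 4: D(4) = 4(4 + 8/3) = 80/3; numerator = -2(-387/2618) + 3(135/308) = 8433/5236; a_4 = (8433/5236)/(80/3) = 25299/418880

r = 3; a_0 = 1; a_1 = -6/11; a_2 = 135/308; a_3 = -387/2618; a_4 = 25299/418880


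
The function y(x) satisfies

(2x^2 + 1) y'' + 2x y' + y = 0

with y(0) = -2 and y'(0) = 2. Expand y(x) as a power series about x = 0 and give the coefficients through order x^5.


Ansatz: y(x) = sum_{n>=0} a_n x^n, so y'(x) = sum_{n>=1} n a_n x^(n-1) and y''(x) = sum_{n>=2} n(n-1) a_n x^(n-2).
Substitute into P(x) y'' + Q(x) y' + R(x) y = 0 with P(x) = 2x^2 + 1, Q(x) = 2x, R(x) = 1, and match powers of x.
Initial conditions: a_0 = -2, a_1 = 2.
Setting the coefficient of each power of x to zero and solving order by order (substituting the coefficients already found):
  x^0: 2 a_2 + a_0 = 0  ->  2 a_2 = -a_0 = 2  ->  a_2 = 1
  x^1: 6 a_3 + 3 a_1 = 0  ->  6 a_3 = -3 a_1 = -6  ->  a_3 = -1
  x^2: 12 a_4 + 9 a_2 = 0  ->  12 a_4 = -9 a_2 = -9  ->  a_4 = -3/4
  x^3: 20 a_5 + 19 a_3 = 0  ->  20 a_5 = -19 a_3 = 19  ->  a_5 = 19/20
Truncated series: y(x) = -2 + 2 x + x^2 - x^3 - (3/4) x^4 + (19/20) x^5 + O(x^6).

a_0 = -2; a_1 = 2; a_2 = 1; a_3 = -1; a_4 = -3/4; a_5 = 19/20


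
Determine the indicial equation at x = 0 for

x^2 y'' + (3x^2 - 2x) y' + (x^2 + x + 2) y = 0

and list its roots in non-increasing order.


Divide by x^2 to reach normal form y'' + P_1(x) y' + P_2(x) y = 0 with P_1(x) = 3 - 2/x and P_2(x) = 1 + 1/x + 2/x^2.
x = 0 is a singular point because the y'-coefficient 3 - 2/x has a pole at x = 0 and the y-coefficient 1 + 1/x + 2/x^2 has a pole at x = 0.
It is a regular singular point because x P_1(x) = p(x) = 3x - 2 and x^2 P_2(x) = q(x) = x^2 + x + 2 are polynomials, hence analytic at x = 0.
p(0) = -2,  q(0) = 2.
Indicial equation: r(r-1) + p(0) r + q(0) = 0, i.e. r^2 + (p(0) - 1) r + q(0) = 0, i.e. r^2 - 3 r + 2 = 0.
Discriminant: (-3)^2 - 4(2) = 1, so r = (3 ± 1)/2.
Solving: r_1 = 2, r_2 = 1.

indicial: r^2 - 3 r + 2 = 0; roots r_1 = 2, r_2 = 1


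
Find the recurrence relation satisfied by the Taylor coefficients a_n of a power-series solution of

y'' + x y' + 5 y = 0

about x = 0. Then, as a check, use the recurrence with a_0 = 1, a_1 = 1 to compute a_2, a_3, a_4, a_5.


Substitute y = sum_n a_n x^n.
y''(x) has coefficient (n+2)(n+1) a_{n+2} at x^n;
x y'(x) has coefficient n a_n at x^n (shift);
5 y(x) has coefficient 5 a_n at x^n.
Matching x^n: (n+2)(n+1) a_{n+2} + (n + 5) a_n = 0.
Thus a_{n+2} = (-n - 5) / ((n+1)(n+2)) * a_n.

Check with a_0 = 1, a_1 = 1 (apply the recurrence for n = 0, 1, 2, 3): a_0 = 1, a_1 = 1, a_2 = -5/2, a_3 = -1, a_4 = 35/24, a_5 = 2/5.

a_(n+2) = (-n - 5) / ((n+1)(n+2)) * a_n; check: a_0 = 1, a_1 = 1, a_2 = -5/2, a_3 = -1, a_4 = 35/24, a_5 = 2/5


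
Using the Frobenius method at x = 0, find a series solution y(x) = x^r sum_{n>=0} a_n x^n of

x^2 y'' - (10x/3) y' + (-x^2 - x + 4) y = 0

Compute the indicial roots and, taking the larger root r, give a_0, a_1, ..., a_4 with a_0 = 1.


Write in Frobenius form y'' + (p(x)/x) y' + (q(x)/x^2) y = 0:
  p(x) = -10/3,  q(x) = -x^2 - x + 4.
Indicial equation: r(r-1) + (-10/3) r + (4) = 0 -> roots r_1 = 3, r_2 = 4/3.
Take r = r_1 = 3. Let y(x) = x^r sum_{n>=0} a_n x^n with a_0 = 1.
Substitute y = x^r sum a_n x^n and match x^{r+n}. The recurrence is
  D(n) a_n - 1 a_{n-1} - 1 a_{n-2} = 0,  where D(n) = (r+n)(r+n-1) + (-10/3)(r+n) + (4).
  a_n = [1 a_{n-1} + 1 a_{n-2}] / D(n).
Since the indicial polynomial factors as (r - r_1)(r - r_2), D(n) = (r_1 + n - r_1)(r_1 + n - r_2) = n(n + 5/3).
Evaluating step by step (a_0 = 1):
  n = 1: D(1) = 1(1 + 5/3) = 8/3; numerator = 1(1) = 1; a_1 = (1)/(8/3) = 3/8
  n = 2: D(2) = 2(2 + 5/3) = 22/3; numerator = 1(3/8) + 1(1) = 11/8; a_2 = (11/8)/(22/3) = 3/16
  n = 3: D(3) = 3(3 + 5/3) = 14; numerator = 1(3/16) + 1(3/8) = 9/16; a_3 = (9/16)/(14) = 9/224
  n = 4: D(4) = 4(4 + 5/3) = 68/3; numerator = 1(9/224) + 1(3/16) = 51/224; a_4 = (51/224)/(68/3) = 9/896

r = 3; a_0 = 1; a_1 = 3/8; a_2 = 3/16; a_3 = 9/224; a_4 = 9/896


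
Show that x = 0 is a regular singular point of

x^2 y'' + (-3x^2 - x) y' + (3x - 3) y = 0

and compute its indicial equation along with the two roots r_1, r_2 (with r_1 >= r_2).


Divide by x^2 to reach normal form y'' + P_1(x) y' + P_2(x) y = 0 with P_1(x) = -3 - 1/x and P_2(x) = 3/x - 3/x^2.
x = 0 is a singular point because the y'-coefficient -3 - 1/x has a pole at x = 0 and the y-coefficient 3/x - 3/x^2 has a pole at x = 0.
It is a regular singular point because x P_1(x) = p(x) = -3x - 1 and x^2 P_2(x) = q(x) = 3x - 3 are polynomials, hence analytic at x = 0.
p(0) = -1,  q(0) = -3.
Indicial equation: r(r-1) + p(0) r + q(0) = 0, i.e. r^2 + (p(0) - 1) r + q(0) = 0, i.e. r^2 - 2 r - 3 = 0.
Discriminant: (-2)^2 - 4(-3) = 16, so r = (2 ± 4)/2.
Solving: r_1 = 3, r_2 = -1.

indicial: r^2 - 2 r - 3 = 0; roots r_1 = 3, r_2 = -1


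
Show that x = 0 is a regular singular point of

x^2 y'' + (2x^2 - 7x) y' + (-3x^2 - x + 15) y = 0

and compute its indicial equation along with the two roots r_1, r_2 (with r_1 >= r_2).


Divide by x^2 to reach normal form y'' + P_1(x) y' + P_2(x) y = 0 with P_1(x) = 2 - 7/x and P_2(x) = -3 - 1/x + 15/x^2.
x = 0 is a singular point because the y'-coefficient 2 - 7/x has a pole at x = 0 and the y-coefficient -3 - 1/x + 15/x^2 has a pole at x = 0.
It is a regular singular point because x P_1(x) = p(x) = 2x - 7 and x^2 P_2(x) = q(x) = -3x^2 - x + 15 are polynomials, hence analytic at x = 0.
p(0) = -7,  q(0) = 15.
Indicial equation: r(r-1) + p(0) r + q(0) = 0, i.e. r^2 + (p(0) - 1) r + q(0) = 0, i.e. r^2 - 8 r + 15 = 0.
Discriminant: (-8)^2 - 4(15) = 4, so r = (8 ± 2)/2.
Solving: r_1 = 5, r_2 = 3.

indicial: r^2 - 8 r + 15 = 0; roots r_1 = 5, r_2 = 3


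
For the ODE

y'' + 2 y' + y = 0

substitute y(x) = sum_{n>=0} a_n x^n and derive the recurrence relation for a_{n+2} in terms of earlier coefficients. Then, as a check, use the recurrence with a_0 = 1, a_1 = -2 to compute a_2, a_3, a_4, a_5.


Substitute y = sum_n a_n x^n.
y''(x) has coefficient (n+2)(n+1) a_{n+2} at x^n;
2 y'(x) has coefficient 2 (n+1) a_{n+1} at x^n;
y(x) has coefficient 1 a_n at x^n.
Matching x^n: (n+2)(n+1) a_{n+2} + 2 (n+1) a_{n+1} + 1 a_n = 0.
Thus a_{n+2} = [-2 (n+1) a_{n+1} - 1 a_n] / ((n+1)(n+2)).

Check with a_0 = 1, a_1 = -2 (apply the recurrence for n = 0, 1, 2, 3): a_0 = 1, a_1 = -2, a_2 = 3/2, a_3 = -2/3, a_4 = 5/24, a_5 = -1/20.

a_(n+2) = [-2 (n+1) a_(n+1) - 1 a_n] / ((n+1)(n+2)); check: a_0 = 1, a_1 = -2, a_2 = 3/2, a_3 = -2/3, a_4 = 5/24, a_5 = -1/20


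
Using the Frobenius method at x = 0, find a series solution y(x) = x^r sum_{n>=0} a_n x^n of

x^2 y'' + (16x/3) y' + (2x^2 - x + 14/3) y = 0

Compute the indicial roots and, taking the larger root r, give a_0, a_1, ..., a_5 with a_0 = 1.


Write in Frobenius form y'' + (p(x)/x) y' + (q(x)/x^2) y = 0:
  p(x) = 16/3,  q(x) = 2x^2 - x + 14/3.
Indicial equation: r(r-1) + (16/3) r + (14/3) = 0 -> roots r_1 = -2, r_2 = -7/3.
Take r = r_1 = -2. Let y(x) = x^r sum_{n>=0} a_n x^n with a_0 = 1.
Substitute y = x^r sum a_n x^n and match x^{r+n}. The recurrence is
  D(n) a_n - 1 a_{n-1} + 2 a_{n-2} = 0,  where D(n) = (r+n)(r+n-1) + (16/3)(r+n) + (14/3).
  a_n = [1 a_{n-1} - 2 a_{n-2}] / D(n).
Since the indicial polynomial factors as (r - r_1)(r - r_2), D(n) = (r_1 + n - r_1)(r_1 + n - r_2) = n(n + 1/3).
Evaluating step by step (a_0 = 1):
  n = 1: D(1) = 1(1 + 1/3) = 4/3; numerator = 1(1) = 1; a_1 = (1)/(4/3) = 3/4
  n = 2: D(2) = 2(2 + 1/3) = 14/3; numerator = 1(3/4) - 2(1) = -5/4; a_2 = (-5/4)/(14/3) = -15/56
  n = 3: D(3) = 3(3 + 1/3) = 10; numerator = 1(-15/56) - 2(3/4) = -99/56; a_3 = (-99/56)/(10) = -99/560
  n = 4: D(4) = 4(4 + 1/3) = 52/3; numerator = 1(-99/560) - 2(-15/56) = 201/560; a_4 = (201/560)/(52/3) = 603/29120
  n = 5: D(5) = 5(5 + 1/3) = 80/3; numerator = 1(603/29120) - 2(-99/560) = 1557/4160; a_5 = (1557/4160)/(80/3) = 4671/332800

r = -2; a_0 = 1; a_1 = 3/4; a_2 = -15/56; a_3 = -99/560; a_4 = 603/29120; a_5 = 4671/332800


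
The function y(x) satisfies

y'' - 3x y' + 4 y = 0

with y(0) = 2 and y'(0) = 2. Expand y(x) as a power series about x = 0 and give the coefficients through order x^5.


Ansatz: y(x) = sum_{n>=0} a_n x^n, so y'(x) = sum_{n>=1} n a_n x^(n-1) and y''(x) = sum_{n>=2} n(n-1) a_n x^(n-2).
Substitute into P(x) y'' + Q(x) y' + R(x) y = 0 with P(x) = 1, Q(x) = -3x, R(x) = 4, and match powers of x.
Initial conditions: a_0 = 2, a_1 = 2.
Setting the coefficient of each power of x to zero and solving order by order (substituting the coefficients already found):
  x^0: 2 a_2 + 4 a_0 = 0  ->  2 a_2 = -4 a_0 = -8  ->  a_2 = -4
  x^1: 6 a_3 + a_1 = 0  ->  6 a_3 = -a_1 = -2  ->  a_3 = -1/3
  x^2: 12 a_4 - 2 a_2 = 0  ->  12 a_4 = 2 a_2 = -8  ->  a_4 = -2/3
  x^3: 20 a_5 - 5 a_3 = 0  ->  20 a_5 = 5 a_3 = -5/3  ->  a_5 = -1/12
Truncated series: y(x) = 2 + 2 x - 4 x^2 - (1/3) x^3 - (2/3) x^4 - (1/12) x^5 + O(x^6).

a_0 = 2; a_1 = 2; a_2 = -4; a_3 = -1/3; a_4 = -2/3; a_5 = -1/12


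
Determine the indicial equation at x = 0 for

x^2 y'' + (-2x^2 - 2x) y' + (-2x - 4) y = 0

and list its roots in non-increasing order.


Divide by x^2 to reach normal form y'' + P_1(x) y' + P_2(x) y = 0 with P_1(x) = -2 - 2/x and P_2(x) = -2/x - 4/x^2.
x = 0 is a singular point because the y'-coefficient -2 - 2/x has a pole at x = 0 and the y-coefficient -2/x - 4/x^2 has a pole at x = 0.
It is a regular singular point because x P_1(x) = p(x) = -2x - 2 and x^2 P_2(x) = q(x) = -2x - 4 are polynomials, hence analytic at x = 0.
p(0) = -2,  q(0) = -4.
Indicial equation: r(r-1) + p(0) r + q(0) = 0, i.e. r^2 + (p(0) - 1) r + q(0) = 0, i.e. r^2 - 3 r - 4 = 0.
Discriminant: (-3)^2 - 4(-4) = 25, so r = (3 ± 5)/2.
Solving: r_1 = 4, r_2 = -1.

indicial: r^2 - 3 r - 4 = 0; roots r_1 = 4, r_2 = -1


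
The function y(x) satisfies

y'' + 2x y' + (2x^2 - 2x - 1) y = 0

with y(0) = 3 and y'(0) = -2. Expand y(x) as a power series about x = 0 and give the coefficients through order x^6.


Ansatz: y(x) = sum_{n>=0} a_n x^n, so y'(x) = sum_{n>=1} n a_n x^(n-1) and y''(x) = sum_{n>=2} n(n-1) a_n x^(n-2).
Substitute into P(x) y'' + Q(x) y' + R(x) y = 0 with P(x) = 1, Q(x) = 2x, R(x) = 2x^2 - 2x - 1, and match powers of x.
Initial conditions: a_0 = 3, a_1 = -2.
Setting the coefficient of each power of x to zero and solving order by order (substituting the coefficients already found):
  x^0: 2 a_2 - a_0 = 0  ->  2 a_2 = a_0 = 3  ->  a_2 = 3/2
  x^1: 6 a_3 + a_1 - 2 a_0 = 0  ->  6 a_3 = -a_1 + 2 a_0 = 8  ->  a_3 = 4/3
  x^2: 12 a_4 + 3 a_2 - 2 a_1 + 2 a_0 = 0  ->  12 a_4 = -3 a_2 + 2 a_1 - 2 a_0 = -29/2  ->  a_4 = -29/24
  x^3: 20 a_5 + 5 a_3 - 2 a_2 + 2 a_1 = 0  ->  20 a_5 = -5 a_3 + 2 a_2 - 2 a_1 = 1/3  ->  a_5 = 1/60
  x^4: 30 a_6 + 7 a_4 - 2 a_3 + 2 a_2 = 0  ->  30 a_6 = -7 a_4 + 2 a_3 - 2 a_2 = 65/8  ->  a_6 = 13/48
Truncated series: y(x) = 3 - 2 x + (3/2) x^2 + (4/3) x^3 - (29/24) x^4 + (1/60) x^5 + (13/48) x^6 + O(x^7).

a_0 = 3; a_1 = -2; a_2 = 3/2; a_3 = 4/3; a_4 = -29/24; a_5 = 1/60; a_6 = 13/48


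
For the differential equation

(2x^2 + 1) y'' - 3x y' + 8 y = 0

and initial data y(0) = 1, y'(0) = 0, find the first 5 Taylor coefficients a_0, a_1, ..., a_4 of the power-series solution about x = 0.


Ansatz: y(x) = sum_{n>=0} a_n x^n, so y'(x) = sum_{n>=1} n a_n x^(n-1) and y''(x) = sum_{n>=2} n(n-1) a_n x^(n-2).
Substitute into P(x) y'' + Q(x) y' + R(x) y = 0 with P(x) = 2x^2 + 1, Q(x) = -3x, R(x) = 8, and match powers of x.
Initial conditions: a_0 = 1, a_1 = 0.
Setting the coefficient of each power of x to zero and solving order by order (substituting the coefficients already found):
  x^0: 2 a_2 + 8 a_0 = 0  ->  2 a_2 = -8 a_0 = -8  ->  a_2 = -4
  x^1: 6 a_3 + 5 a_1 = 0  ->  6 a_3 = -5 a_1 = 0  ->  a_3 = 0
  x^2: 12 a_4 + 6 a_2 = 0  ->  12 a_4 = -6 a_2 = 24  ->  a_4 = 2
Truncated series: y(x) = 1 - 4 x^2 + 2 x^4 + O(x^5).

a_0 = 1; a_1 = 0; a_2 = -4; a_3 = 0; a_4 = 2


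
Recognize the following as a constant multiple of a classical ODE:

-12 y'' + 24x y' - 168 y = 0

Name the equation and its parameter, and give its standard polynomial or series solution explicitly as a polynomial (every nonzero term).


All three coefficients share the factor -12; dividing through by -12 gives  y'' - 2x y' + 14 y = 0.
This matches the Hermite equation y'' - 2x y' + 2n y = 0 with 2n = 14, so n = 7; the polynomial solution is H_7(x).
With y = sum_k a_k x^k, matching x^k gives (k+2)(k+1) a_{k+2} = 2(k - n) a_k = 2(k - 7) a_k. The right side vanishes at k = 7, so the series with the parity of 7 terminates at degree 7.
Standard normalization: leading coefficient of H_n is 2^n, so a_7 = 2^7 = 128. Work downward with a_k = (k+1)(k+2) a_{k+2} / (2(k - n)):
  a_5 = (6)(7)(128) / (2(5 - 7)) = 5376/(-4) = -1344
  a_3 = (4)(5)(-1344) / (2(3 - 7)) = -26880/(-8) = 3360
  a_1 = (2)(3)(3360) / (2(1 - 7)) = 20160/(-12) = -1680
Hence H_7(x) = 128 x^7 - 1344 x^5 + 3360 x^3 - 1680 x.

H_7(x); series = 128 x^7 - 1344 x^5 + 3360 x^3 - 1680 x


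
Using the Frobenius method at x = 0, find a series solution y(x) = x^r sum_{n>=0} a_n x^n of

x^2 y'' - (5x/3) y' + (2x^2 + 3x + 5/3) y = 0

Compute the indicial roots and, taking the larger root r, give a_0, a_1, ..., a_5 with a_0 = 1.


Write in Frobenius form y'' + (p(x)/x) y' + (q(x)/x^2) y = 0:
  p(x) = -5/3,  q(x) = 2x^2 + 3x + 5/3.
Indicial equation: r(r-1) + (-5/3) r + (5/3) = 0 -> roots r_1 = 5/3, r_2 = 1.
Take r = r_1 = 5/3. Let y(x) = x^r sum_{n>=0} a_n x^n with a_0 = 1.
Substitute y = x^r sum a_n x^n and match x^{r+n}. The recurrence is
  D(n) a_n + 3 a_{n-1} + 2 a_{n-2} = 0,  where D(n) = (r+n)(r+n-1) + (-5/3)(r+n) + (5/3).
  a_n = [-3 a_{n-1} - 2 a_{n-2}] / D(n).
Since the indicial polynomial factors as (r - r_1)(r - r_2), D(n) = (r_1 + n - r_1)(r_1 + n - r_2) = n(n + 2/3).
Evaluating step by step (a_0 = 1):
  n = 1: D(1) = 1(1 + 2/3) = 5/3; numerator = -3(1) = -3; a_1 = (-3)/(5/3) = -9/5
  n = 2: D(2) = 2(2 + 2/3) = 16/3; numerator = -3(-9/5) - 2(1) = 17/5; a_2 = (17/5)/(16/3) = 51/80
  n = 3: D(3) = 3(3 + 2/3) = 11; numerator = -3(51/80) - 2(-9/5) = 27/16; a_3 = (27/16)/(11) = 27/176
  n = 4: D(4) = 4(4 + 2/3) = 56/3; numerator = -3(27/176) - 2(51/80) = -1527/880; a_4 = (-1527/880)/(56/3) = -4581/49280
  n = 5: D(5) = 5(5 + 2/3) = 85/3; numerator = -3(-4581/49280) - 2(27/176) = -1377/49280; a_5 = (-1377/49280)/(85/3) = -243/246400

r = 5/3; a_0 = 1; a_1 = -9/5; a_2 = 51/80; a_3 = 27/176; a_4 = -4581/49280; a_5 = -243/246400


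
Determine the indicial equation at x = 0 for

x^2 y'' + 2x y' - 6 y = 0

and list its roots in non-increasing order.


Divide by x^2 to reach normal form y'' + P_1(x) y' + P_2(x) y = 0 with P_1(x) = 2/x and P_2(x) = -6/x^2.
x = 0 is a singular point because the y'-coefficient 2/x has a pole at x = 0 and the y-coefficient -6/x^2 has a pole at x = 0.
It is a regular singular point because x P_1(x) = p(x) = 2 and x^2 P_2(x) = q(x) = -6 are polynomials, hence analytic at x = 0.
p(0) = 2,  q(0) = -6.
Indicial equation: r(r-1) + p(0) r + q(0) = 0, i.e. r^2 + (p(0) - 1) r + q(0) = 0, i.e. r^2 + 1 r - 6 = 0.
Discriminant: (1)^2 - 4(-6) = 25, so r = (-1 ± 5)/2.
Solving: r_1 = 2, r_2 = -3.

indicial: r^2 + 1 r - 6 = 0; roots r_1 = 2, r_2 = -3


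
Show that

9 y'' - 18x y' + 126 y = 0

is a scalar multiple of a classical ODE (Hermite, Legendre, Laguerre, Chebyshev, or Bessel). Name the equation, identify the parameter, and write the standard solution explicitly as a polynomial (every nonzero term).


All three coefficients share the factor 9; dividing through by 9 gives  y'' - 2x y' + 14 y = 0.
This matches the Hermite equation y'' - 2x y' + 2n y = 0 with 2n = 14, so n = 7; the polynomial solution is H_7(x).
With y = sum_k a_k x^k, matching x^k gives (k+2)(k+1) a_{k+2} = 2(k - n) a_k = 2(k - 7) a_k. The right side vanishes at k = 7, so the series with the parity of 7 terminates at degree 7.
Standard normalization: leading coefficient of H_n is 2^n, so a_7 = 2^7 = 128. Work downward with a_k = (k+1)(k+2) a_{k+2} / (2(k - n)):
  a_5 = (6)(7)(128) / (2(5 - 7)) = 5376/(-4) = -1344
  a_3 = (4)(5)(-1344) / (2(3 - 7)) = -26880/(-8) = 3360
  a_1 = (2)(3)(3360) / (2(1 - 7)) = 20160/(-12) = -1680
Hence H_7(x) = 128 x^7 - 1344 x^5 + 3360 x^3 - 1680 x.

H_7(x); series = 128 x^7 - 1344 x^5 + 3360 x^3 - 1680 x


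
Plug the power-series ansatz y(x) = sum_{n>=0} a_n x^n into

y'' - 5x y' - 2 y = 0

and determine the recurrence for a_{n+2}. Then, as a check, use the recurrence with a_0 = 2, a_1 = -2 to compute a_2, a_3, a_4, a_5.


Substitute y = sum_n a_n x^n.
y''(x) has coefficient (n+2)(n+1) a_{n+2} at x^n;
-5 x y'(x) has coefficient -5 n a_n at x^n (shift);
-2 y(x) has coefficient -2 a_n at x^n.
Matching x^n: (n+2)(n+1) a_{n+2} + (-5n - 2) a_n = 0.
Thus a_{n+2} = (5n + 2) / ((n+1)(n+2)) * a_n.

Check with a_0 = 2, a_1 = -2 (apply the recurrence for n = 0, 1, 2, 3): a_0 = 2, a_1 = -2, a_2 = 2, a_3 = -7/3, a_4 = 2, a_5 = -119/60.

a_(n+2) = (5n + 2) / ((n+1)(n+2)) * a_n; check: a_0 = 2, a_1 = -2, a_2 = 2, a_3 = -7/3, a_4 = 2, a_5 = -119/60


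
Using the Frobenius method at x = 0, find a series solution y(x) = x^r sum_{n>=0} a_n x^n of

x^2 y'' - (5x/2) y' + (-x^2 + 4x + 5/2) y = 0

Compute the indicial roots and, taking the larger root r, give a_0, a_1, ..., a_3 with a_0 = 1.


Write in Frobenius form y'' + (p(x)/x) y' + (q(x)/x^2) y = 0:
  p(x) = -5/2,  q(x) = -x^2 + 4x + 5/2.
Indicial equation: r(r-1) + (-5/2) r + (5/2) = 0 -> roots r_1 = 5/2, r_2 = 1.
Take r = r_1 = 5/2. Let y(x) = x^r sum_{n>=0} a_n x^n with a_0 = 1.
Substitute y = x^r sum a_n x^n and match x^{r+n}. The recurrence is
  D(n) a_n + 4 a_{n-1} - 1 a_{n-2} = 0,  where D(n) = (r+n)(r+n-1) + (-5/2)(r+n) + (5/2).
  a_n = [-4 a_{n-1} + 1 a_{n-2}] / D(n).
Since the indicial polynomial factors as (r - r_1)(r - r_2), D(n) = (r_1 + n - r_1)(r_1 + n - r_2) = n(n + 3/2).
Evaluating step by step (a_0 = 1):
  n = 1: D(1) = 1(1 + 3/2) = 5/2; numerator = -4(1) = -4; a_1 = (-4)/(5/2) = -8/5
  n = 2: D(2) = 2(2 + 3/2) = 7; numerator = -4(-8/5) + 1(1) = 37/5; a_2 = (37/5)/(7) = 37/35
  n = 3: D(3) = 3(3 + 3/2) = 27/2; numerator = -4(37/35) + 1(-8/5) = -204/35; a_3 = (-204/35)/(27/2) = -136/315

r = 5/2; a_0 = 1; a_1 = -8/5; a_2 = 37/35; a_3 = -136/315


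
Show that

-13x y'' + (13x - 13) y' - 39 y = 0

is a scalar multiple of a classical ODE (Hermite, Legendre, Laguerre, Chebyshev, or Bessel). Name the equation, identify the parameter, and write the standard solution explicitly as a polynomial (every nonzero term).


All three coefficients share the factor -13; dividing through by -13 gives  x y'' + (1 - x) y' + 3 y = 0.
This matches the Laguerre equation x y'' + (1 - x) y' + n y = 0 with n = 3; the polynomial solution is L_3(x).
With y = sum_k a_k x^k, matching x^k gives (k+1)k a_{k+1} + (k+1) a_{k+1} - k a_k + n a_k = 0, i.e. (k+1)^2 a_{k+1} = (k - n) a_k = (k - 3) a_k. The right side vanishes at k = 3, so the series terminates at degree 3.
Standard normalization L_n(0) = 1 gives a_0 = 1. Work upward with a_{k+1} = (k - 3) a_k / (k+1)^2:
  a_1 = (0 - 3)(1) / 1^2 = -3/1 = -3
  a_2 = (1 - 3)(-3) / 2^2 = 6/4 = 3/2
  a_3 = (2 - 3)(3/2) / 3^2 = (-3/2)/9 = -1/6
Hence L_3(x) = -x^3/6 + 3 x^2/2 - 3 x + 1.

L_3(x); series = -x^3/6 + 3 x^2/2 - 3 x + 1


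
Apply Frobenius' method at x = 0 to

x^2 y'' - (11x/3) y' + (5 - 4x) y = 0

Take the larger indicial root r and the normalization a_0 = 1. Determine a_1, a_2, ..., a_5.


Write in Frobenius form y'' + (p(x)/x) y' + (q(x)/x^2) y = 0:
  p(x) = -11/3,  q(x) = 5 - 4x.
Indicial equation: r(r-1) + (-11/3) r + (5) = 0 -> roots r_1 = 3, r_2 = 5/3.
Take r = r_1 = 3. Let y(x) = x^r sum_{n>=0} a_n x^n with a_0 = 1.
Substitute y = x^r sum a_n x^n and match x^{r+n}. The recurrence is
  D(n) a_n - 4 a_{n-1} = 0,  where D(n) = (r+n)(r+n-1) + (-11/3)(r+n) + (5).
  a_n = 4 / D(n) * a_{n-1}.
Since the indicial polynomial factors as (r - r_1)(r - r_2), D(n) = (r_1 + n - r_1)(r_1 + n - r_2) = n(n + 4/3).
Evaluating step by step (a_0 = 1):
  n = 1: D(1) = 1(1 + 4/3) = 7/3; numerator = 4(1) = 4; a_1 = (4)/(7/3) = 12/7
  n = 2: D(2) = 2(2 + 4/3) = 20/3; numerator = 4(12/7) = 48/7; a_2 = (48/7)/(20/3) = 36/35
  n = 3: D(3) = 3(3 + 4/3) = 13; numerator = 4(36/35) = 144/35; a_3 = (144/35)/(13) = 144/455
  n = 4: D(4) = 4(4 + 4/3) = 64/3; numerator = 4(144/455) = 576/455; a_4 = (576/455)/(64/3) = 27/455
  n = 5: D(5) = 5(5 + 4/3) = 95/3; numerator = 4(27/455) = 108/455; a_5 = (108/455)/(95/3) = 324/43225

r = 3; a_0 = 1; a_1 = 12/7; a_2 = 36/35; a_3 = 144/455; a_4 = 27/455; a_5 = 324/43225


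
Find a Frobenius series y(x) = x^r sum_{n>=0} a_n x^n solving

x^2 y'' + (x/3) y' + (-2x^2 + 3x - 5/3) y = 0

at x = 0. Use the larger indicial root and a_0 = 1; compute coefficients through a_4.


Write in Frobenius form y'' + (p(x)/x) y' + (q(x)/x^2) y = 0:
  p(x) = 1/3,  q(x) = -2x^2 + 3x - 5/3.
Indicial equation: r(r-1) + (1/3) r + (-5/3) = 0 -> roots r_1 = 5/3, r_2 = -1.
Take r = r_1 = 5/3. Let y(x) = x^r sum_{n>=0} a_n x^n with a_0 = 1.
Substitute y = x^r sum a_n x^n and match x^{r+n}. The recurrence is
  D(n) a_n + 3 a_{n-1} - 2 a_{n-2} = 0,  where D(n) = (r+n)(r+n-1) + (1/3)(r+n) + (-5/3).
  a_n = [-3 a_{n-1} + 2 a_{n-2}] / D(n).
Since the indicial polynomial factors as (r - r_1)(r - r_2), D(n) = (r_1 + n - r_1)(r_1 + n - r_2) = n(n + 8/3).
Evaluating step by step (a_0 = 1):
  n = 1: D(1) = 1(1 + 8/3) = 11/3; numerator = -3(1) = -3; a_1 = (-3)/(11/3) = -9/11
  n = 2: D(2) = 2(2 + 8/3) = 28/3; numerator = -3(-9/11) + 2(1) = 49/11; a_2 = (49/11)/(28/3) = 21/44
  n = 3: D(3) = 3(3 + 8/3) = 17; numerator = -3(21/44) + 2(-9/11) = -135/44; a_3 = (-135/44)/(17) = -135/748
  n = 4: D(4) = 4(4 + 8/3) = 80/3; numerator = -3(-135/748) + 2(21/44) = 1119/748; a_4 = (1119/748)/(80/3) = 3357/59840

r = 5/3; a_0 = 1; a_1 = -9/11; a_2 = 21/44; a_3 = -135/748; a_4 = 3357/59840


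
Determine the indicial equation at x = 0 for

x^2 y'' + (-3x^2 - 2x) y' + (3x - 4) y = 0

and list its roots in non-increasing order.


Divide by x^2 to reach normal form y'' + P_1(x) y' + P_2(x) y = 0 with P_1(x) = -3 - 2/x and P_2(x) = 3/x - 4/x^2.
x = 0 is a singular point because the y'-coefficient -3 - 2/x has a pole at x = 0 and the y-coefficient 3/x - 4/x^2 has a pole at x = 0.
It is a regular singular point because x P_1(x) = p(x) = -3x - 2 and x^2 P_2(x) = q(x) = 3x - 4 are polynomials, hence analytic at x = 0.
p(0) = -2,  q(0) = -4.
Indicial equation: r(r-1) + p(0) r + q(0) = 0, i.e. r^2 + (p(0) - 1) r + q(0) = 0, i.e. r^2 - 3 r - 4 = 0.
Discriminant: (-3)^2 - 4(-4) = 25, so r = (3 ± 5)/2.
Solving: r_1 = 4, r_2 = -1.

indicial: r^2 - 3 r - 4 = 0; roots r_1 = 4, r_2 = -1


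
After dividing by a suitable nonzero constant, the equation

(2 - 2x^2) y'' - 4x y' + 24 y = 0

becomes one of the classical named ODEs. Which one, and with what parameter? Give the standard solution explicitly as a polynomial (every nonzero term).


All three coefficients share the factor 2; dividing through by 2 gives  (1 - x^2) y'' - 2x y' + 12 y = 0.
This matches the Legendre equation (1 - x^2) y'' - 2x y' + n(n+1) y = 0 (note the -2x y' term) with n(n+1) = 12, so n = 3; the polynomial solution is P_3(x).
With y = sum_k a_k x^k, matching x^k gives (k+2)(k+1) a_{k+2} = [k(k+1) - n(n+1)] a_k = (k - 3)(k + 4) a_k. The right side vanishes at k = 3, so the series with the parity of 3 terminates at degree 3.
Standard normalization (P_n(1) = 1): leading coefficient (2n)!/(2^n (n!)^2) = 720/(8*36) = 5/2, so a_3 = 5/2. Work downward with a_k = (k+1)(k+2) a_{k+2} / ((k - 3)(k + 4)):
  a_1 = (2)(3)(5/2) / ((1 - 3)(1 + 4)) = 15/(-10) = -3/2
Hence P_3(x) = 5 x^3/2 - 3 x/2.

P_3(x); series = 5 x^3/2 - 3 x/2


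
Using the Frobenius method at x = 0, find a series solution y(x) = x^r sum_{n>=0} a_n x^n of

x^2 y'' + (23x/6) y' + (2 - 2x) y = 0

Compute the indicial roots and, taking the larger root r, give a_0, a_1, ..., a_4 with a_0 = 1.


Write in Frobenius form y'' + (p(x)/x) y' + (q(x)/x^2) y = 0:
  p(x) = 23/6,  q(x) = 2 - 2x.
Indicial equation: r(r-1) + (23/6) r + (2) = 0 -> roots r_1 = -4/3, r_2 = -3/2.
Take r = r_1 = -4/3. Let y(x) = x^r sum_{n>=0} a_n x^n with a_0 = 1.
Substitute y = x^r sum a_n x^n and match x^{r+n}. The recurrence is
  D(n) a_n - 2 a_{n-1} = 0,  where D(n) = (r+n)(r+n-1) + (23/6)(r+n) + (2).
  a_n = 2 / D(n) * a_{n-1}.
Since the indicial polynomial factors as (r - r_1)(r - r_2), D(n) = (r_1 + n - r_1)(r_1 + n - r_2) = n(n + 1/6).
Evaluating step by step (a_0 = 1):
  n = 1: D(1) = 1(1 + 1/6) = 7/6; numerator = 2(1) = 2; a_1 = (2)/(7/6) = 12/7
  n = 2: D(2) = 2(2 + 1/6) = 13/3; numerator = 2(12/7) = 24/7; a_2 = (24/7)/(13/3) = 72/91
  n = 3: D(3) = 3(3 + 1/6) = 19/2; numerator = 2(72/91) = 144/91; a_3 = (144/91)/(19/2) = 288/1729
  n = 4: D(4) = 4(4 + 1/6) = 50/3; numerator = 2(288/1729) = 576/1729; a_4 = (576/1729)/(50/3) = 864/43225

r = -4/3; a_0 = 1; a_1 = 12/7; a_2 = 72/91; a_3 = 288/1729; a_4 = 864/43225


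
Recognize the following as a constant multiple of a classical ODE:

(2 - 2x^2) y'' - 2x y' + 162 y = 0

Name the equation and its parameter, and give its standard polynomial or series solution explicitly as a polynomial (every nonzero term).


All three coefficients share the factor 2; dividing through by 2 gives  (1 - x^2) y'' - x y' + 81 y = 0.
This matches the Chebyshev equation (1 - x^2) y'' - x y' + n^2 y = 0 (note the -x y' term, not -2x y') with n^2 = 81, so n = 9; the polynomial solution is T_9(x).
With y = sum_k a_k x^k, matching x^k gives (k+2)(k+1) a_{k+2} = (k^2 - n^2) a_k = (k - 9)(k + 9) a_k. The right side vanishes at k = 9, so the series with the parity of 9 terminates at degree 9.
Standard normalization: leading coefficient of T_n is 2^(n-1), so a_9 = 2^8 = 256. Work downward with a_k = (k+1)(k+2) a_{k+2} / ((k - 9)(k + 9)):
  a_7 = (8)(9)(256) / ((7 - 9)(7 + 9)) = 18432/(-32) = -576
  a_5 = (6)(7)(-576) / ((5 - 9)(5 + 9)) = -24192/(-56) = 432
  a_3 = (4)(5)(432) / ((3 - 9)(3 + 9)) = 8640/(-72) = -120
  a_1 = (2)(3)(-120) / ((1 - 9)(1 + 9)) = -720/(-80) = 9
Hence T_9(x) = 256 x^9 - 576 x^7 + 432 x^5 - 120 x^3 + 9 x.

T_9(x); series = 256 x^9 - 576 x^7 + 432 x^5 - 120 x^3 + 9 x


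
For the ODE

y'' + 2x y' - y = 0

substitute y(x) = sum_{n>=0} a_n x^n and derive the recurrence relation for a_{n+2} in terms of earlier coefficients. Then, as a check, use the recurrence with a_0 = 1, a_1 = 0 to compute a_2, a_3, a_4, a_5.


Substitute y = sum_n a_n x^n.
y''(x) has coefficient (n+2)(n+1) a_{n+2} at x^n;
2 x y'(x) has coefficient 2 n a_n at x^n (shift);
-y(x) has coefficient -1 a_n at x^n.
Matching x^n: (n+2)(n+1) a_{n+2} + (2n - 1) a_n = 0.
Thus a_{n+2} = (-2n + 1) / ((n+1)(n+2)) * a_n.

Check with a_0 = 1, a_1 = 0 (apply the recurrence for n = 0, 1, 2, 3): a_0 = 1, a_1 = 0, a_2 = 1/2, a_3 = 0, a_4 = -1/8, a_5 = 0.

a_(n+2) = (-2n + 1) / ((n+1)(n+2)) * a_n; check: a_0 = 1, a_1 = 0, a_2 = 1/2, a_3 = 0, a_4 = -1/8, a_5 = 0


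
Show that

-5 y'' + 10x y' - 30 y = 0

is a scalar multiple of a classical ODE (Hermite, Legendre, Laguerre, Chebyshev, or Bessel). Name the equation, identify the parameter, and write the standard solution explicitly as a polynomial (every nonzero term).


All three coefficients share the factor -5; dividing through by -5 gives  y'' - 2x y' + 6 y = 0.
This matches the Hermite equation y'' - 2x y' + 2n y = 0 with 2n = 6, so n = 3; the polynomial solution is H_3(x).
With y = sum_k a_k x^k, matching x^k gives (k+2)(k+1) a_{k+2} = 2(k - n) a_k = 2(k - 3) a_k. The right side vanishes at k = 3, so the series with the parity of 3 terminates at degree 3.
Standard normalization: leading coefficient of H_n is 2^n, so a_3 = 2^3 = 8. Work downward with a_k = (k+1)(k+2) a_{k+2} / (2(k - n)):
  a_1 = (2)(3)(8) / (2(1 - 3)) = 48/(-4) = -12
Hence H_3(x) = 8 x^3 - 12 x.

H_3(x); series = 8 x^3 - 12 x


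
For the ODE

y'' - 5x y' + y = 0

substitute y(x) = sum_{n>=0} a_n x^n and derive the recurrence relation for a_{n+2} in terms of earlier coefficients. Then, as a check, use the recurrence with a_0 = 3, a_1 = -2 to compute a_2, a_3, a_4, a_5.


Substitute y = sum_n a_n x^n.
y''(x) has coefficient (n+2)(n+1) a_{n+2} at x^n;
-5 x y'(x) has coefficient -5 n a_n at x^n (shift);
y(x) has coefficient 1 a_n at x^n.
Matching x^n: (n+2)(n+1) a_{n+2} + (-5n + 1) a_n = 0.
Thus a_{n+2} = (5n - 1) / ((n+1)(n+2)) * a_n.

Check with a_0 = 3, a_1 = -2 (apply the recurrence for n = 0, 1, 2, 3): a_0 = 3, a_1 = -2, a_2 = -3/2, a_3 = -4/3, a_4 = -9/8, a_5 = -14/15.

a_(n+2) = (5n - 1) / ((n+1)(n+2)) * a_n; check: a_0 = 3, a_1 = -2, a_2 = -3/2, a_3 = -4/3, a_4 = -9/8, a_5 = -14/15


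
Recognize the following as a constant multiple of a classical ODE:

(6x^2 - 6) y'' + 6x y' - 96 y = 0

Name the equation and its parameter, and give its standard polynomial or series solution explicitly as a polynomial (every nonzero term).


All three coefficients share the factor -6; dividing through by -6 gives  (1 - x^2) y'' - x y' + 16 y = 0.
This matches the Chebyshev equation (1 - x^2) y'' - x y' + n^2 y = 0 (note the -x y' term, not -2x y') with n^2 = 16, so n = 4; the polynomial solution is T_4(x).
With y = sum_k a_k x^k, matching x^k gives (k+2)(k+1) a_{k+2} = (k^2 - n^2) a_k = (k - 4)(k + 4) a_k. The right side vanishes at k = 4, so the series with the parity of 4 terminates at degree 4.
Standard normalization: leading coefficient of T_n is 2^(n-1), so a_4 = 2^3 = 8. Work downward with a_k = (k+1)(k+2) a_{k+2} / ((k - 4)(k + 4)):
  a_2 = (3)(4)(8) / ((2 - 4)(2 + 4)) = 96/(-12) = -8
  a_0 = (1)(2)(-8) / ((0 - 4)(0 + 4)) = -16/(-16) = 1
Hence T_4(x) = 8 x^4 - 8 x^2 + 1.

T_4(x); series = 8 x^4 - 8 x^2 + 1


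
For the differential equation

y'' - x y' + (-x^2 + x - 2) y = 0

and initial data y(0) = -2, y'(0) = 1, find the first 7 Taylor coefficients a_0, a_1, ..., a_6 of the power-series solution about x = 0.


Ansatz: y(x) = sum_{n>=0} a_n x^n, so y'(x) = sum_{n>=1} n a_n x^(n-1) and y''(x) = sum_{n>=2} n(n-1) a_n x^(n-2).
Substitute into P(x) y'' + Q(x) y' + R(x) y = 0 with P(x) = 1, Q(x) = -x, R(x) = -x^2 + x - 2, and match powers of x.
Initial conditions: a_0 = -2, a_1 = 1.
Setting the coefficient of each power of x to zero and solving order by order (substituting the coefficients already found):
  x^0: 2 a_2 - 2 a_0 = 0  ->  2 a_2 = 2 a_0 = -4  ->  a_2 = -2
  x^1: 6 a_3 - 3 a_1 + a_0 = 0  ->  6 a_3 = 3 a_1 - a_0 = 5  ->  a_3 = 5/6
  x^2: 12 a_4 - 4 a_2 + a_1 - a_0 = 0  ->  12 a_4 = 4 a_2 - a_1 + a_0 = -11  ->  a_4 = -11/12
  x^3: 20 a_5 - 5 a_3 + a_2 - a_1 = 0  ->  20 a_5 = 5 a_3 - a_2 + a_1 = 43/6  ->  a_5 = 43/120
  x^4: 30 a_6 - 6 a_4 + a_3 - a_2 = 0  ->  30 a_6 = 6 a_4 - a_3 + a_2 = -25/3  ->  a_6 = -5/18
Truncated series: y(x) = -2 + x - 2 x^2 + (5/6) x^3 - (11/12) x^4 + (43/120) x^5 - (5/18) x^6 + O(x^7).

a_0 = -2; a_1 = 1; a_2 = -2; a_3 = 5/6; a_4 = -11/12; a_5 = 43/120; a_6 = -5/18
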